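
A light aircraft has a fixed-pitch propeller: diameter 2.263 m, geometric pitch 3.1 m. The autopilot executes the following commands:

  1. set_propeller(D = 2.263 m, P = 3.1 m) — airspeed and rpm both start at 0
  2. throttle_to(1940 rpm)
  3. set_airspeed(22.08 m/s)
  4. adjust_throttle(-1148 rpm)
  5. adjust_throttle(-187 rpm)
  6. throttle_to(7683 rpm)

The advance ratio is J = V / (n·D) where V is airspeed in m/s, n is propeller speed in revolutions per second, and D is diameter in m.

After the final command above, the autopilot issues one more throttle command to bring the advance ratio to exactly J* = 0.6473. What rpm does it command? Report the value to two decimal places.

rpm = 904.40

set_propeller: D = 2.263 m, P = 3.1 m (p = P/D = 1.369863); state ← (V=0, rpm=0)
throttle_to(1940): rpm ← 1940
set_airspeed(22.08): V ← 22.08 m/s
adjust_throttle(-1148): rpm ← 1940 -1148 = 792
adjust_throttle(-187): rpm ← 792 -187 = 605
throttle_to(7683): rpm ← 7683
final state: V = 22.08 m/s, rpm = 7683 → n = rpm/60 = 128.050000 rev/s
target J* = 0.6473; solve J* = V/(n·D) for n: n = V/(J*·D) = 22.08/(0.6473 × 2.263) = 15.073320 rev/s
rpm = 60·n = 904.399177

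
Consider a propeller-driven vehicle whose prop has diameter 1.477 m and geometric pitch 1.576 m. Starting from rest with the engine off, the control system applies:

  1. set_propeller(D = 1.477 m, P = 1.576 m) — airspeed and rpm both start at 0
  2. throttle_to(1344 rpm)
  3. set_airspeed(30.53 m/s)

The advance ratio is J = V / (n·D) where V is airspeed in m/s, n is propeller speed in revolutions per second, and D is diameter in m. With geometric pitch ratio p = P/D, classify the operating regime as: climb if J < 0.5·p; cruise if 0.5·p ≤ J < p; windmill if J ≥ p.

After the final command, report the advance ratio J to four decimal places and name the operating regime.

set_propeller: D = 1.477 m, P = 1.576 m (p = P/D = 1.067028); state ← (V=0, rpm=0)
throttle_to(1344): rpm ← 1344
set_airspeed(30.53): V ← 30.53 m/s
final state: V = 30.53 m/s, rpm = 1344 → n = rpm/60 = 22.400000 rev/s
J = V / (n·D) = 30.53 / (22.400000 × 1.477) = 0.922780
regime bands: climb J<0.5335 | cruise [0.5335, 1.0670) | windmill J≥1.0670
J = 0.9228 → cruise

J = 0.9228, regime = cruise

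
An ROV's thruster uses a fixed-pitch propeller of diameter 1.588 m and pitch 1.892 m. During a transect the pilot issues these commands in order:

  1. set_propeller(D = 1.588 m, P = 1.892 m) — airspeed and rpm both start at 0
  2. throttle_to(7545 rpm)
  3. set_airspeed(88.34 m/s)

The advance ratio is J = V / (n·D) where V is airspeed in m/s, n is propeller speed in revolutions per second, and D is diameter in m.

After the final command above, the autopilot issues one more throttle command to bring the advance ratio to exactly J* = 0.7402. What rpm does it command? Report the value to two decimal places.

set_propeller: D = 1.588 m, P = 1.892 m (p = P/D = 1.191436); state ← (V=0, rpm=0)
throttle_to(7545): rpm ← 7545
set_airspeed(88.34): V ← 88.34 m/s
final state: V = 88.34 m/s, rpm = 7545 → n = rpm/60 = 125.750000 rev/s
target J* = 0.7402; solve J* = V/(n·D) for n: n = V/(J*·D) = 88.34/(0.7402 × 1.588) = 75.154989 rev/s
rpm = 60·n = 4509.299345

rpm = 4509.30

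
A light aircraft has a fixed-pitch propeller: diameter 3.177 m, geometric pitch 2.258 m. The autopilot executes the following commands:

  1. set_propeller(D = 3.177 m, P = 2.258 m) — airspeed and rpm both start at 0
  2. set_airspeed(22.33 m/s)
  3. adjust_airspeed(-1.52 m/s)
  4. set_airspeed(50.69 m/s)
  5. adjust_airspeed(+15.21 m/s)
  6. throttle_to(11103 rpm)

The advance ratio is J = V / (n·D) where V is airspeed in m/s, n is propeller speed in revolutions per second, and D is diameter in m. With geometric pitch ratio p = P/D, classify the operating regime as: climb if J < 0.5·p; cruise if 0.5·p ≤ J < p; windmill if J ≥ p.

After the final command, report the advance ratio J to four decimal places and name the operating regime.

J = 0.1121, regime = climb

set_propeller: D = 3.177 m, P = 2.258 m (p = P/D = 0.710733); state ← (V=0, rpm=0)
set_airspeed(22.33): V ← 22.33 m/s
adjust_airspeed(-1.52): V ← 22.33 -1.52 = 20.81 m/s
set_airspeed(50.69): V ← 50.69 m/s
adjust_airspeed(+15.21): V ← 50.69 +15.21 = 65.9 m/s
throttle_to(11103): rpm ← 11103
final state: V = 65.9 m/s, rpm = 11103 → n = rpm/60 = 185.050000 rev/s
J = V / (n·D) = 65.9 / (185.050000 × 3.177) = 0.112093
regime bands: climb J<0.3554 | cruise [0.3554, 0.7107) | windmill J≥0.7107
J = 0.1121 → climb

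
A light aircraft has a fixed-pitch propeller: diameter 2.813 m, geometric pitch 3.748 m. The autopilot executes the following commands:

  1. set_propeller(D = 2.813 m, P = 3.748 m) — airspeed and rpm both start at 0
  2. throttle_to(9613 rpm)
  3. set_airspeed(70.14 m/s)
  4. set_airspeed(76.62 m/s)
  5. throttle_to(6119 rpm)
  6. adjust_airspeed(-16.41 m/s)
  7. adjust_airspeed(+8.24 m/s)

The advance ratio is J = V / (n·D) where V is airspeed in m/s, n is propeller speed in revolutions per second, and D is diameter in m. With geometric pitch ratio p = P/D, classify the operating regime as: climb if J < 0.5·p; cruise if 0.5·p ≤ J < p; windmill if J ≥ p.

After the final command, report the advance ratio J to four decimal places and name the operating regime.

J = 0.2386, regime = climb

set_propeller: D = 2.813 m, P = 3.748 m (p = P/D = 1.332385); state ← (V=0, rpm=0)
throttle_to(9613): rpm ← 9613
set_airspeed(70.14): V ← 70.14 m/s
set_airspeed(76.62): V ← 76.62 m/s
throttle_to(6119): rpm ← 6119
adjust_airspeed(-16.41): V ← 76.62 -16.41 = 60.21 m/s
adjust_airspeed(+8.24): V ← 60.21 +8.24 = 68.45 m/s
final state: V = 68.45 m/s, rpm = 6119 → n = rpm/60 = 101.983333 rev/s
J = V / (n·D) = 68.45 / (101.983333 × 2.813) = 0.238602
regime bands: climb J<0.6662 | cruise [0.6662, 1.3324) | windmill J≥1.3324
J = 0.2386 → climb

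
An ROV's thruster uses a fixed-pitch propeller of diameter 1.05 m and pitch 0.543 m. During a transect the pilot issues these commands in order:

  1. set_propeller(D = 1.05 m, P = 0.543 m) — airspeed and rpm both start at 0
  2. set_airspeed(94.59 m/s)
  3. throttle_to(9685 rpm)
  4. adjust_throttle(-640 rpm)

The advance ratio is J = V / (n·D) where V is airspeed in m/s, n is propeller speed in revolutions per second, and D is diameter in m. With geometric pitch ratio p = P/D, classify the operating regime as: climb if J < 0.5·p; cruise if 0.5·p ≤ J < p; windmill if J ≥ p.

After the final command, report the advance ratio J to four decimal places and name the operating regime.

J = 0.5976, regime = windmill

set_propeller: D = 1.05 m, P = 0.543 m (p = P/D = 0.517143); state ← (V=0, rpm=0)
set_airspeed(94.59): V ← 94.59 m/s
throttle_to(9685): rpm ← 9685
adjust_throttle(-640): rpm ← 9685 -640 = 9045
final state: V = 94.59 m/s, rpm = 9045 → n = rpm/60 = 150.750000 rev/s
J = V / (n·D) = 94.59 / (150.750000 × 1.05) = 0.597584
regime bands: climb J<0.2586 | cruise [0.2586, 0.5171) | windmill J≥0.5171
J = 0.5976 → windmill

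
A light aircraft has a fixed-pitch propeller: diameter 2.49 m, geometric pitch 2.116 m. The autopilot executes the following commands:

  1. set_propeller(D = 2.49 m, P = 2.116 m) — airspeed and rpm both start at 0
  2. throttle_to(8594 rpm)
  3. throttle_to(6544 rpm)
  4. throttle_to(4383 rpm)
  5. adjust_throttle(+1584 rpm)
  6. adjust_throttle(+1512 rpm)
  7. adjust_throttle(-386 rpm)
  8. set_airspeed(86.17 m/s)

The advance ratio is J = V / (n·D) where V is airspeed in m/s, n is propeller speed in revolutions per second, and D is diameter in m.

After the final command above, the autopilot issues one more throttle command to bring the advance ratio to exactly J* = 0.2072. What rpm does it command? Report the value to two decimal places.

set_propeller: D = 2.49 m, P = 2.116 m (p = P/D = 0.849799); state ← (V=0, rpm=0)
throttle_to(8594): rpm ← 8594
throttle_to(6544): rpm ← 6544
throttle_to(4383): rpm ← 4383
adjust_throttle(+1584): rpm ← 4383 +1584 = 5967
adjust_throttle(+1512): rpm ← 5967 +1512 = 7479
adjust_throttle(-386): rpm ← 7479 -386 = 7093
set_airspeed(86.17): V ← 86.17 m/s
final state: V = 86.17 m/s, rpm = 7093 → n = rpm/60 = 118.216667 rev/s
target J* = 0.2072; solve J* = V/(n·D) for n: n = V/(J*·D) = 86.17/(0.2072 × 2.49) = 167.019429 rev/s
rpm = 60·n = 10021.165744

rpm = 10021.17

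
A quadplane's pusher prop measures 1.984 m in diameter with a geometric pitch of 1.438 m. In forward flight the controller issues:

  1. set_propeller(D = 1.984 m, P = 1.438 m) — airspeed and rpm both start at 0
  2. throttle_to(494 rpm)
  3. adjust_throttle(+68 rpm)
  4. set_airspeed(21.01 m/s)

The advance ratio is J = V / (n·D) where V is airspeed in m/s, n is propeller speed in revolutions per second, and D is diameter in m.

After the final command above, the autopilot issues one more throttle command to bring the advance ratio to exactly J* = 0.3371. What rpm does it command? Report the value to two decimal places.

set_propeller: D = 1.984 m, P = 1.438 m (p = P/D = 0.724798); state ← (V=0, rpm=0)
throttle_to(494): rpm ← 494
adjust_throttle(+68): rpm ← 494 +68 = 562
set_airspeed(21.01): V ← 21.01 m/s
final state: V = 21.01 m/s, rpm = 562 → n = rpm/60 = 9.366667 rev/s
target J* = 0.3371; solve J* = V/(n·D) for n: n = V/(J*·D) = 21.01/(0.3371 × 1.984) = 31.414173 rev/s
rpm = 60·n = 1884.850384

rpm = 1884.85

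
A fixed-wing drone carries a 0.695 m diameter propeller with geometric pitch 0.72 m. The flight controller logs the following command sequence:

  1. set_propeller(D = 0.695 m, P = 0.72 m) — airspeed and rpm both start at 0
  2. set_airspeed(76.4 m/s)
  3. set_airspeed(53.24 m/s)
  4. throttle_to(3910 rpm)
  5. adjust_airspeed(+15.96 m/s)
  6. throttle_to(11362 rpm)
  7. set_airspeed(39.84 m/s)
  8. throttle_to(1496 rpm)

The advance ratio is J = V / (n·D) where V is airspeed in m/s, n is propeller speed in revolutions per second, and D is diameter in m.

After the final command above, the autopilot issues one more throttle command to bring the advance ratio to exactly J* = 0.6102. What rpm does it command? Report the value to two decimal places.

rpm = 5636.55

set_propeller: D = 0.695 m, P = 0.72 m (p = P/D = 1.035971); state ← (V=0, rpm=0)
set_airspeed(76.4): V ← 76.4 m/s
set_airspeed(53.24): V ← 53.24 m/s
throttle_to(3910): rpm ← 3910
adjust_airspeed(+15.96): V ← 53.24 +15.96 = 69.2 m/s
throttle_to(11362): rpm ← 11362
set_airspeed(39.84): V ← 39.84 m/s
throttle_to(1496): rpm ← 1496
final state: V = 39.84 m/s, rpm = 1496 → n = rpm/60 = 24.933333 rev/s
target J* = 0.6102; solve J* = V/(n·D) for n: n = V/(J*·D) = 39.84/(0.6102 × 0.695) = 93.942545 rev/s
rpm = 60·n = 5636.552705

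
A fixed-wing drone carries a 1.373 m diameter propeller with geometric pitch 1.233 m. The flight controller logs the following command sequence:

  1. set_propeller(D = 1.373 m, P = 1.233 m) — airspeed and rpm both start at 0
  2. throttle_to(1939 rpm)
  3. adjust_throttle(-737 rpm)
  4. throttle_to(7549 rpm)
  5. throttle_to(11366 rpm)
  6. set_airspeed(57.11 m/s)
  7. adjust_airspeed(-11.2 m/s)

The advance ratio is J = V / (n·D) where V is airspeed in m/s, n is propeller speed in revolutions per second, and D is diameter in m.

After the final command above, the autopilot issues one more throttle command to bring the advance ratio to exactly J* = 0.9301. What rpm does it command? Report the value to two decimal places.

rpm = 2157.04

set_propeller: D = 1.373 m, P = 1.233 m (p = P/D = 0.898034); state ← (V=0, rpm=0)
throttle_to(1939): rpm ← 1939
adjust_throttle(-737): rpm ← 1939 -737 = 1202
throttle_to(7549): rpm ← 7549
throttle_to(11366): rpm ← 11366
set_airspeed(57.11): V ← 57.11 m/s
adjust_airspeed(-11.2): V ← 57.11 -11.2 = 45.91 m/s
final state: V = 45.91 m/s, rpm = 11366 → n = rpm/60 = 189.433333 rev/s
target J* = 0.9301; solve J* = V/(n·D) for n: n = V/(J*·D) = 45.91/(0.9301 × 1.373) = 35.950680 rev/s
rpm = 60·n = 2157.040809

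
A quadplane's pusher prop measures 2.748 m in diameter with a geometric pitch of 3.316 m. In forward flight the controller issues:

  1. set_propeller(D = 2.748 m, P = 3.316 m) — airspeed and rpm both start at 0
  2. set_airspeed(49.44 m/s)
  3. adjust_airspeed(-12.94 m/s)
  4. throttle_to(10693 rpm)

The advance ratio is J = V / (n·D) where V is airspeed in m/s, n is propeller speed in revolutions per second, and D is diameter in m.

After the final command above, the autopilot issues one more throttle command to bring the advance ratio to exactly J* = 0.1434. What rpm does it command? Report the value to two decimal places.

rpm = 5557.48

set_propeller: D = 2.748 m, P = 3.316 m (p = P/D = 1.206696); state ← (V=0, rpm=0)
set_airspeed(49.44): V ← 49.44 m/s
adjust_airspeed(-12.94): V ← 49.44 -12.94 = 36.5 m/s
throttle_to(10693): rpm ← 10693
final state: V = 36.5 m/s, rpm = 10693 → n = rpm/60 = 178.216667 rev/s
target J* = 0.1434; solve J* = V/(n·D) for n: n = V/(J*·D) = 36.5/(0.1434 × 2.748) = 92.624736 rev/s
rpm = 60·n = 5557.484180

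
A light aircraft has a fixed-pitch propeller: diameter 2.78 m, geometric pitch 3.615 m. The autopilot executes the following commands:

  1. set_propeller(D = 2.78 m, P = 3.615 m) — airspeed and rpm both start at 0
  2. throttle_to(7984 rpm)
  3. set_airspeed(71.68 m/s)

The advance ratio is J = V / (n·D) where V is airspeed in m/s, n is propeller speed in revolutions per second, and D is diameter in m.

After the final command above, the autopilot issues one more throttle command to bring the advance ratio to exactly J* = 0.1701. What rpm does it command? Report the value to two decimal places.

rpm = 9094.95

set_propeller: D = 2.78 m, P = 3.615 m (p = P/D = 1.300360); state ← (V=0, rpm=0)
throttle_to(7984): rpm ← 7984
set_airspeed(71.68): V ← 71.68 m/s
final state: V = 71.68 m/s, rpm = 7984 → n = rpm/60 = 133.066667 rev/s
target J* = 0.1701; solve J* = V/(n·D) for n: n = V/(J*·D) = 71.68/(0.1701 × 2.78) = 151.582438 rev/s
rpm = 60·n = 9094.946265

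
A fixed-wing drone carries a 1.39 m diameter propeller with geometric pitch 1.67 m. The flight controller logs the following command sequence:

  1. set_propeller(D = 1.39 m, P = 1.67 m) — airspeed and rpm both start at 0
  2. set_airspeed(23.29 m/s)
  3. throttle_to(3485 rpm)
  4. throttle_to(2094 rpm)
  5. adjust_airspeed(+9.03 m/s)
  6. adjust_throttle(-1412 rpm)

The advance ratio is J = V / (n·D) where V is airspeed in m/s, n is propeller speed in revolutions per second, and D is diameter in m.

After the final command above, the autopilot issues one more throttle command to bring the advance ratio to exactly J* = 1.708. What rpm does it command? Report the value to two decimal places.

set_propeller: D = 1.39 m, P = 1.67 m (p = P/D = 1.201439); state ← (V=0, rpm=0)
set_airspeed(23.29): V ← 23.29 m/s
throttle_to(3485): rpm ← 3485
throttle_to(2094): rpm ← 2094
adjust_airspeed(+9.03): V ← 23.29 +9.03 = 32.32 m/s
adjust_throttle(-1412): rpm ← 2094 -1412 = 682
final state: V = 32.32 m/s, rpm = 682 → n = rpm/60 = 11.366667 rev/s
target J* = 1.708; solve J* = V/(n·D) for n: n = V/(J*·D) = 32.32/(1.708 × 1.39) = 13.613465 rev/s
rpm = 60·n = 816.807912

rpm = 816.81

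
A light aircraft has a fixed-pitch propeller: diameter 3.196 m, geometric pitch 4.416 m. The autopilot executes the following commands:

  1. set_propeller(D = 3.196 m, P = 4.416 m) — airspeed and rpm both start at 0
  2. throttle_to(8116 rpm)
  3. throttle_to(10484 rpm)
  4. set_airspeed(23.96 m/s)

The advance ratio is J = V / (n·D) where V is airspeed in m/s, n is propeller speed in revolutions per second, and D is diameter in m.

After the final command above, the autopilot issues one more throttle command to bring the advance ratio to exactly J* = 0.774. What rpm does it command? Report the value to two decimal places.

set_propeller: D = 3.196 m, P = 4.416 m (p = P/D = 1.381727); state ← (V=0, rpm=0)
throttle_to(8116): rpm ← 8116
throttle_to(10484): rpm ← 10484
set_airspeed(23.96): V ← 23.96 m/s
final state: V = 23.96 m/s, rpm = 10484 → n = rpm/60 = 174.733333 rev/s
target J* = 0.774; solve J* = V/(n·D) for n: n = V/(J*·D) = 23.96/(0.774 × 3.196) = 9.685880 rev/s
rpm = 60·n = 581.152798

rpm = 581.15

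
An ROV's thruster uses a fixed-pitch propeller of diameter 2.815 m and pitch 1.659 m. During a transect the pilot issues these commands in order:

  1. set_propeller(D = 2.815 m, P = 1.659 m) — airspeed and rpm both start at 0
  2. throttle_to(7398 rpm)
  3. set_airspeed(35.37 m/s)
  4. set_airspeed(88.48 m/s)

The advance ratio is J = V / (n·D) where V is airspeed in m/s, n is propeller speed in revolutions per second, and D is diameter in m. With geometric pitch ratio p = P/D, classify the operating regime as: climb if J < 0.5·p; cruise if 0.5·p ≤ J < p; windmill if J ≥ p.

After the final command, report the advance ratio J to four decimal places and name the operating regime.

J = 0.2549, regime = climb

set_propeller: D = 2.815 m, P = 1.659 m (p = P/D = 0.589343); state ← (V=0, rpm=0)
throttle_to(7398): rpm ← 7398
set_airspeed(35.37): V ← 35.37 m/s
set_airspeed(88.48): V ← 88.48 m/s
final state: V = 88.48 m/s, rpm = 7398 → n = rpm/60 = 123.300000 rev/s
J = V / (n·D) = 88.48 / (123.300000 × 2.815) = 0.254920
regime bands: climb J<0.2947 | cruise [0.2947, 0.5893) | windmill J≥0.5893
J = 0.2549 → climb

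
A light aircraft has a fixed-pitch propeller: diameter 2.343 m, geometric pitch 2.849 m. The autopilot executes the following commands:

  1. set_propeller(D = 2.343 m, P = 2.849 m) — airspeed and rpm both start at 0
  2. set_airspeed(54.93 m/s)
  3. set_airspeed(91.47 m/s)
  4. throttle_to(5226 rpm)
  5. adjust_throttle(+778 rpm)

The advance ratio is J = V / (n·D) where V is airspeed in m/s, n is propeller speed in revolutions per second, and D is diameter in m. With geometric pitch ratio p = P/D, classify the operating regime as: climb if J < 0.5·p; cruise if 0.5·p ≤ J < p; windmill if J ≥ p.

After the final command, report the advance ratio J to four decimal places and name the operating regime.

J = 0.3901, regime = climb

set_propeller: D = 2.343 m, P = 2.849 m (p = P/D = 1.215962); state ← (V=0, rpm=0)
set_airspeed(54.93): V ← 54.93 m/s
set_airspeed(91.47): V ← 91.47 m/s
throttle_to(5226): rpm ← 5226
adjust_throttle(+778): rpm ← 5226 +778 = 6004
final state: V = 91.47 m/s, rpm = 6004 → n = rpm/60 = 100.066667 rev/s
J = V / (n·D) = 91.47 / (100.066667 × 2.343) = 0.390137
regime bands: climb J<0.6080 | cruise [0.6080, 1.2160) | windmill J≥1.2160
J = 0.3901 → climb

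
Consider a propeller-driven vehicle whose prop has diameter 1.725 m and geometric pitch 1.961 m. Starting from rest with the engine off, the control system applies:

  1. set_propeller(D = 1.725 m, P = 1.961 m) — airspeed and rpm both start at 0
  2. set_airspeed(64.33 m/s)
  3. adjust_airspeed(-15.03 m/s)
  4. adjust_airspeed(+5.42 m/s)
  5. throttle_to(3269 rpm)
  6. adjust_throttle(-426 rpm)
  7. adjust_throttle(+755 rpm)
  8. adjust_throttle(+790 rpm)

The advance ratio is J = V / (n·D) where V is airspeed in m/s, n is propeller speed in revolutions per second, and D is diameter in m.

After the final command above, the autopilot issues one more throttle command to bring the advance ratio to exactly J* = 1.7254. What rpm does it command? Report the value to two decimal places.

rpm = 1103.11

set_propeller: D = 1.725 m, P = 1.961 m (p = P/D = 1.136812); state ← (V=0, rpm=0)
set_airspeed(64.33): V ← 64.33 m/s
adjust_airspeed(-15.03): V ← 64.33 -15.03 = 49.3 m/s
adjust_airspeed(+5.42): V ← 49.3 +5.42 = 54.72 m/s
throttle_to(3269): rpm ← 3269
adjust_throttle(-426): rpm ← 3269 -426 = 2843
adjust_throttle(+755): rpm ← 2843 +755 = 3598
adjust_throttle(+790): rpm ← 3598 +790 = 4388
final state: V = 54.72 m/s, rpm = 4388 → n = rpm/60 = 73.133333 rev/s
target J* = 1.7254; solve J* = V/(n·D) for n: n = V/(J*·D) = 54.72/(1.7254 × 1.725) = 18.385151 rev/s
rpm = 60·n = 1103.109046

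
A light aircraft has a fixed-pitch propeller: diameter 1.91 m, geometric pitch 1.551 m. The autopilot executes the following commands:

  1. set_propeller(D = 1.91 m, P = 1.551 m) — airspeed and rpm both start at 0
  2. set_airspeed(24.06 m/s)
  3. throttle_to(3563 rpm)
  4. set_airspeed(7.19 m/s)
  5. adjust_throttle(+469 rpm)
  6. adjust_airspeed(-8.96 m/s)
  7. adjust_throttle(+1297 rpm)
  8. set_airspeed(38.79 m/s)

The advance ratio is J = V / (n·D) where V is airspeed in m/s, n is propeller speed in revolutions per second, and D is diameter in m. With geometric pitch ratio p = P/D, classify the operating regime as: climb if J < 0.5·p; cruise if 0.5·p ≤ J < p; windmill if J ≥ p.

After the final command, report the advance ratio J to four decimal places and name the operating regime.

set_propeller: D = 1.91 m, P = 1.551 m (p = P/D = 0.812042); state ← (V=0, rpm=0)
set_airspeed(24.06): V ← 24.06 m/s
throttle_to(3563): rpm ← 3563
set_airspeed(7.19): V ← 7.19 m/s
adjust_throttle(+469): rpm ← 3563 +469 = 4032
adjust_airspeed(-8.96): V ← 7.19 -8.96 = -1.77 m/s
adjust_throttle(+1297): rpm ← 4032 +1297 = 5329
set_airspeed(38.79): V ← 38.79 m/s
final state: V = 38.79 m/s, rpm = 5329 → n = rpm/60 = 88.816667 rev/s
J = V / (n·D) = 38.79 / (88.816667 × 1.91) = 0.228661
regime bands: climb J<0.4060 | cruise [0.4060, 0.8120) | windmill J≥0.8120
J = 0.2287 → climb

J = 0.2287, regime = climb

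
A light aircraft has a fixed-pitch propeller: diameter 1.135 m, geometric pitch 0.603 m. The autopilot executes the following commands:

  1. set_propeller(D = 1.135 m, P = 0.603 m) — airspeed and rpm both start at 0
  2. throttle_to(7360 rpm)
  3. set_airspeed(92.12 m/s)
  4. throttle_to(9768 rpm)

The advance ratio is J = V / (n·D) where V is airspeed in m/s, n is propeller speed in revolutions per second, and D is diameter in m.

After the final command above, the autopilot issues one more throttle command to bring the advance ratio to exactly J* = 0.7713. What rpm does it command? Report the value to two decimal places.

rpm = 6313.73

set_propeller: D = 1.135 m, P = 0.603 m (p = P/D = 0.531278); state ← (V=0, rpm=0)
throttle_to(7360): rpm ← 7360
set_airspeed(92.12): V ← 92.12 m/s
throttle_to(9768): rpm ← 9768
final state: V = 92.12 m/s, rpm = 9768 → n = rpm/60 = 162.800000 rev/s
target J* = 0.7713; solve J* = V/(n·D) for n: n = V/(J*·D) = 92.12/(0.7713 × 1.135) = 105.228829 rev/s
rpm = 60·n = 6313.729723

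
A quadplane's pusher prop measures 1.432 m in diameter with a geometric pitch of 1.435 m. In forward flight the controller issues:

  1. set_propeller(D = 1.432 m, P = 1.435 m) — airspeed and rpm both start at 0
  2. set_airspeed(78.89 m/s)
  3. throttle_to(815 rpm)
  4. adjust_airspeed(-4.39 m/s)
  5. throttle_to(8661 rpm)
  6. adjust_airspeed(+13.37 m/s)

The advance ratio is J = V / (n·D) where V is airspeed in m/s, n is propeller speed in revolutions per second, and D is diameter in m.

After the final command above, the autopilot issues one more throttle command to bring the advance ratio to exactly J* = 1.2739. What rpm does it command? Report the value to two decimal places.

rpm = 2890.10

set_propeller: D = 1.432 m, P = 1.435 m (p = P/D = 1.002095); state ← (V=0, rpm=0)
set_airspeed(78.89): V ← 78.89 m/s
throttle_to(815): rpm ← 815
adjust_airspeed(-4.39): V ← 78.89 -4.39 = 74.5 m/s
throttle_to(8661): rpm ← 8661
adjust_airspeed(+13.37): V ← 74.5 +13.37 = 87.87 m/s
final state: V = 87.87 m/s, rpm = 8661 → n = rpm/60 = 144.350000 rev/s
target J* = 1.2739; solve J* = V/(n·D) for n: n = V/(J*·D) = 87.87/(1.2739 × 1.432) = 48.168406 rev/s
rpm = 60·n = 2890.104334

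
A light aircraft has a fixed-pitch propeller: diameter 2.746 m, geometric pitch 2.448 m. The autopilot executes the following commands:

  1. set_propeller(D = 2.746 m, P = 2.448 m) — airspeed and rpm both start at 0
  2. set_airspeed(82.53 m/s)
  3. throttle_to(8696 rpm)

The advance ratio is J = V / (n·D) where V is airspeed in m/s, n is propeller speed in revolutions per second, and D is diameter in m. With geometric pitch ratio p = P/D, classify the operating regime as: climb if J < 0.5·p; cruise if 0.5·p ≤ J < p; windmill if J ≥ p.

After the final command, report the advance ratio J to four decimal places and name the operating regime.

set_propeller: D = 2.746 m, P = 2.448 m (p = P/D = 0.891479); state ← (V=0, rpm=0)
set_airspeed(82.53): V ← 82.53 m/s
throttle_to(8696): rpm ← 8696
final state: V = 82.53 m/s, rpm = 8696 → n = rpm/60 = 144.933333 rev/s
J = V / (n·D) = 82.53 / (144.933333 × 2.746) = 0.207369
regime bands: climb J<0.4457 | cruise [0.4457, 0.8915) | windmill J≥0.8915
J = 0.2074 → climb

J = 0.2074, regime = climb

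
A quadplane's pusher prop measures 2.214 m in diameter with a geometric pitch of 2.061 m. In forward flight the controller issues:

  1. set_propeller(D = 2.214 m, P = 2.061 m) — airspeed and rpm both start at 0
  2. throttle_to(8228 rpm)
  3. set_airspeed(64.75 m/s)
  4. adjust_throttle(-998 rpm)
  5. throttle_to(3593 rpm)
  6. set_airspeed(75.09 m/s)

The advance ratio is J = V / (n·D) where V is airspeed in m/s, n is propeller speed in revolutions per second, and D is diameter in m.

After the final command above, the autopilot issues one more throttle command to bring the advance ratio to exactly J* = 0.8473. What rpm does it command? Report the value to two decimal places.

rpm = 2401.70

set_propeller: D = 2.214 m, P = 2.061 m (p = P/D = 0.930894); state ← (V=0, rpm=0)
throttle_to(8228): rpm ← 8228
set_airspeed(64.75): V ← 64.75 m/s
adjust_throttle(-998): rpm ← 8228 -998 = 7230
throttle_to(3593): rpm ← 3593
set_airspeed(75.09): V ← 75.09 m/s
final state: V = 75.09 m/s, rpm = 3593 → n = rpm/60 = 59.883333 rev/s
target J* = 0.8473; solve J* = V/(n·D) for n: n = V/(J*·D) = 75.09/(0.8473 × 2.214) = 40.028312 rev/s
rpm = 60·n = 2401.698748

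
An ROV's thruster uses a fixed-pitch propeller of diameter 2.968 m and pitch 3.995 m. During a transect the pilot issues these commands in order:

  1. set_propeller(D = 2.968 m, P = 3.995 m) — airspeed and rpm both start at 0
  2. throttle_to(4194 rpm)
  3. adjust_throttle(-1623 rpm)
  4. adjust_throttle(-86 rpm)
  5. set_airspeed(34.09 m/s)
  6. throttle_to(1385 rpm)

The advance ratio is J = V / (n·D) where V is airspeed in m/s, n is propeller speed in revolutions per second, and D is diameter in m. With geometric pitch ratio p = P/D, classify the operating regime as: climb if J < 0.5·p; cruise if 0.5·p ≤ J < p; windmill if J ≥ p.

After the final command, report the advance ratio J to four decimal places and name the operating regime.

J = 0.4976, regime = climb

set_propeller: D = 2.968 m, P = 3.995 m (p = P/D = 1.346024); state ← (V=0, rpm=0)
throttle_to(4194): rpm ← 4194
adjust_throttle(-1623): rpm ← 4194 -1623 = 2571
adjust_throttle(-86): rpm ← 2571 -86 = 2485
set_airspeed(34.09): V ← 34.09 m/s
throttle_to(1385): rpm ← 1385
final state: V = 34.09 m/s, rpm = 1385 → n = rpm/60 = 23.083333 rev/s
J = V / (n·D) = 34.09 / (23.083333 × 2.968) = 0.497582
regime bands: climb J<0.6730 | cruise [0.6730, 1.3460) | windmill J≥1.3460
J = 0.4976 → climb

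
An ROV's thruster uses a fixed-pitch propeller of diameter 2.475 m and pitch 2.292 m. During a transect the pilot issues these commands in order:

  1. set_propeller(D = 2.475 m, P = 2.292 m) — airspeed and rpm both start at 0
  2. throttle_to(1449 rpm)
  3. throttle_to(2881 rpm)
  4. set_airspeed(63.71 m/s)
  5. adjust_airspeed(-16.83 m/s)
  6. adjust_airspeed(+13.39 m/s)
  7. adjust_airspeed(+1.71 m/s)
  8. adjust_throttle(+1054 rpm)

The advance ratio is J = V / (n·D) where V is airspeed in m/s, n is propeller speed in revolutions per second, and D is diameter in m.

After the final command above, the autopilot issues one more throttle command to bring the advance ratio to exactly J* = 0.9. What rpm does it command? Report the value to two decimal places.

rpm = 1669.49

set_propeller: D = 2.475 m, P = 2.292 m (p = P/D = 0.926061); state ← (V=0, rpm=0)
throttle_to(1449): rpm ← 1449
throttle_to(2881): rpm ← 2881
set_airspeed(63.71): V ← 63.71 m/s
adjust_airspeed(-16.83): V ← 63.71 -16.83 = 46.88 m/s
adjust_airspeed(+13.39): V ← 46.88 +13.39 = 60.27 m/s
adjust_airspeed(+1.71): V ← 60.27 +1.71 = 61.98 m/s
adjust_throttle(+1054): rpm ← 2881 +1054 = 3935
final state: V = 61.98 m/s, rpm = 3935 → n = rpm/60 = 65.583333 rev/s
target J* = 0.9; solve J* = V/(n·D) for n: n = V/(J*·D) = 61.98/(0.9 × 2.475) = 27.824916 rev/s
rpm = 60·n = 1669.494949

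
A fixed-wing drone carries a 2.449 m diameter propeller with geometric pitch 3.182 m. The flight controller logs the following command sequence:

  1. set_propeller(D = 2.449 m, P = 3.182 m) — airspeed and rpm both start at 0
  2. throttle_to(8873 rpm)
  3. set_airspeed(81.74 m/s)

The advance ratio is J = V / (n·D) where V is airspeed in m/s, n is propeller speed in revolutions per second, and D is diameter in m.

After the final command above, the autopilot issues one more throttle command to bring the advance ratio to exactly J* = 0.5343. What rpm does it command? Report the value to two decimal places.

rpm = 3748.11

set_propeller: D = 2.449 m, P = 3.182 m (p = P/D = 1.299306); state ← (V=0, rpm=0)
throttle_to(8873): rpm ← 8873
set_airspeed(81.74): V ← 81.74 m/s
final state: V = 81.74 m/s, rpm = 8873 → n = rpm/60 = 147.883333 rev/s
target J* = 0.5343; solve J* = V/(n·D) for n: n = V/(J*·D) = 81.74/(0.5343 × 2.449) = 62.468442 rev/s
rpm = 60·n = 3748.106516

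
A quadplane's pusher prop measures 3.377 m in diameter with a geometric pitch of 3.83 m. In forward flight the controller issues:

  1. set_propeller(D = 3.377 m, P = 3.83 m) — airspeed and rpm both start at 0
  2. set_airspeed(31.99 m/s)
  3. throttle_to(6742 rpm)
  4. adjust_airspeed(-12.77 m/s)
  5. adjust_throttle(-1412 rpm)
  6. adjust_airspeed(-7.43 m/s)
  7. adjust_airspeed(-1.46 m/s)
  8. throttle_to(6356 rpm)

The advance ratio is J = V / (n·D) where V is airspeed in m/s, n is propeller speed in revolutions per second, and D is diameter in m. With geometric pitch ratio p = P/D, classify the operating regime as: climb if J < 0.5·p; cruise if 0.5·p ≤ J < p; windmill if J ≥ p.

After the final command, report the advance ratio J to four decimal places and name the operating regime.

set_propeller: D = 3.377 m, P = 3.83 m (p = P/D = 1.134143); state ← (V=0, rpm=0)
set_airspeed(31.99): V ← 31.99 m/s
throttle_to(6742): rpm ← 6742
adjust_airspeed(-12.77): V ← 31.99 -12.77 = 19.22 m/s
adjust_throttle(-1412): rpm ← 6742 -1412 = 5330
adjust_airspeed(-7.43): V ← 19.22 -7.43 = 11.79 m/s
adjust_airspeed(-1.46): V ← 11.79 -1.46 = 10.33 m/s
throttle_to(6356): rpm ← 6356
final state: V = 10.33 m/s, rpm = 6356 → n = rpm/60 = 105.933333 rev/s
J = V / (n·D) = 10.33 / (105.933333 × 3.377) = 0.028876
regime bands: climb J<0.5671 | cruise [0.5671, 1.1341) | windmill J≥1.1341
J = 0.0289 → climb

J = 0.0289, regime = climb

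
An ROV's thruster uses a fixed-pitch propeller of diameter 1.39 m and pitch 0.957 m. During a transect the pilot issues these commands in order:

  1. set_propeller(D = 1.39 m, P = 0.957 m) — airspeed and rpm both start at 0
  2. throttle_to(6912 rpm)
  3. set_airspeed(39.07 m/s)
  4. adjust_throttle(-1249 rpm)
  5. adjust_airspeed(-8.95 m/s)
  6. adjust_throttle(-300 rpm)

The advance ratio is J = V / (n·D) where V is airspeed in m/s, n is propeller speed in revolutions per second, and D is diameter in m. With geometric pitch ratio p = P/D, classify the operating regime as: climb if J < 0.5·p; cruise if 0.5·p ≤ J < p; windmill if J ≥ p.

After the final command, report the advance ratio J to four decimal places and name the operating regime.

J = 0.2424, regime = climb

set_propeller: D = 1.39 m, P = 0.957 m (p = P/D = 0.688489); state ← (V=0, rpm=0)
throttle_to(6912): rpm ← 6912
set_airspeed(39.07): V ← 39.07 m/s
adjust_throttle(-1249): rpm ← 6912 -1249 = 5663
adjust_airspeed(-8.95): V ← 39.07 -8.95 = 30.12 m/s
adjust_throttle(-300): rpm ← 5663 -300 = 5363
final state: V = 30.12 m/s, rpm = 5363 → n = rpm/60 = 89.383333 rev/s
J = V / (n·D) = 30.12 / (89.383333 × 1.39) = 0.242428
regime bands: climb J<0.3442 | cruise [0.3442, 0.6885) | windmill J≥0.6885
J = 0.2424 → climb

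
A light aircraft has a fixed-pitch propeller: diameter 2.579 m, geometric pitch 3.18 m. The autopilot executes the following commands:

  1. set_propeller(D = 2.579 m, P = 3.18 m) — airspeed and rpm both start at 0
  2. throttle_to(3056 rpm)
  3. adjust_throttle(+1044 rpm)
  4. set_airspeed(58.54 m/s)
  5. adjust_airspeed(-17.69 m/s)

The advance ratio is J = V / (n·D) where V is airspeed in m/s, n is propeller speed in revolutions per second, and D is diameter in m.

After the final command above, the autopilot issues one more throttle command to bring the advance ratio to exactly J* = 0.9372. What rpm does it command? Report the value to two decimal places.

rpm = 1014.05

set_propeller: D = 2.579 m, P = 3.18 m (p = P/D = 1.233036); state ← (V=0, rpm=0)
throttle_to(3056): rpm ← 3056
adjust_throttle(+1044): rpm ← 3056 +1044 = 4100
set_airspeed(58.54): V ← 58.54 m/s
adjust_airspeed(-17.69): V ← 58.54 -17.69 = 40.85 m/s
final state: V = 40.85 m/s, rpm = 4100 → n = rpm/60 = 68.333333 rev/s
target J* = 0.9372; solve J* = V/(n·D) for n: n = V/(J*·D) = 40.85/(0.9372 × 2.579) = 16.900846 rev/s
rpm = 60·n = 1014.050747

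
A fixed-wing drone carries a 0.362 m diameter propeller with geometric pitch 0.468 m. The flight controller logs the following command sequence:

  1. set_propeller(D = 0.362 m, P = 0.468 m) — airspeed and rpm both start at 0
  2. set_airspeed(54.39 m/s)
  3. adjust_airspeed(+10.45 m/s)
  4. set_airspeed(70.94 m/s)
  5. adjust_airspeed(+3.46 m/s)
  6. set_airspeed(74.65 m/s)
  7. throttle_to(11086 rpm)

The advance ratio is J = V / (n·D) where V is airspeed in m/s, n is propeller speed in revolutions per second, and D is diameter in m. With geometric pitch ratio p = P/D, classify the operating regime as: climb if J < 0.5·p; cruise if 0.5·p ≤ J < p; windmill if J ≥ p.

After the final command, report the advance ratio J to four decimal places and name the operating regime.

J = 1.1161, regime = cruise

set_propeller: D = 0.362 m, P = 0.468 m (p = P/D = 1.292818); state ← (V=0, rpm=0)
set_airspeed(54.39): V ← 54.39 m/s
adjust_airspeed(+10.45): V ← 54.39 +10.45 = 64.84 m/s
set_airspeed(70.94): V ← 70.94 m/s
adjust_airspeed(+3.46): V ← 70.94 +3.46 = 74.4 m/s
set_airspeed(74.65): V ← 74.65 m/s
throttle_to(11086): rpm ← 11086
final state: V = 74.65 m/s, rpm = 11086 → n = rpm/60 = 184.766667 rev/s
J = V / (n·D) = 74.65 / (184.766667 × 0.362) = 1.116086
regime bands: climb J<0.6464 | cruise [0.6464, 1.2928) | windmill J≥1.2928
J = 1.1161 → cruise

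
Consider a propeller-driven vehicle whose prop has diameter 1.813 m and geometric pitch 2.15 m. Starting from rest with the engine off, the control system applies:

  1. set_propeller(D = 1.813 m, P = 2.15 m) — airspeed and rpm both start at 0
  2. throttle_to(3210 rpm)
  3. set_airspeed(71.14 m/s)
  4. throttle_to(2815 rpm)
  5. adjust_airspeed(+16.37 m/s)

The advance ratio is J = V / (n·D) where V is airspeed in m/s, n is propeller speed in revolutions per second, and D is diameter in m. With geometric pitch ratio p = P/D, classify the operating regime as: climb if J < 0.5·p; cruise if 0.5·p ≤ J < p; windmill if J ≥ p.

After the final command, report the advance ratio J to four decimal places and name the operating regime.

J = 1.0288, regime = cruise

set_propeller: D = 1.813 m, P = 2.15 m (p = P/D = 1.185880); state ← (V=0, rpm=0)
throttle_to(3210): rpm ← 3210
set_airspeed(71.14): V ← 71.14 m/s
throttle_to(2815): rpm ← 2815
adjust_airspeed(+16.37): V ← 71.14 +16.37 = 87.51 m/s
final state: V = 87.51 m/s, rpm = 2815 → n = rpm/60 = 46.916667 rev/s
J = V / (n·D) = 87.51 / (46.916667 × 1.813) = 1.028804
regime bands: climb J<0.5929 | cruise [0.5929, 1.1859) | windmill J≥1.1859
J = 1.0288 → cruise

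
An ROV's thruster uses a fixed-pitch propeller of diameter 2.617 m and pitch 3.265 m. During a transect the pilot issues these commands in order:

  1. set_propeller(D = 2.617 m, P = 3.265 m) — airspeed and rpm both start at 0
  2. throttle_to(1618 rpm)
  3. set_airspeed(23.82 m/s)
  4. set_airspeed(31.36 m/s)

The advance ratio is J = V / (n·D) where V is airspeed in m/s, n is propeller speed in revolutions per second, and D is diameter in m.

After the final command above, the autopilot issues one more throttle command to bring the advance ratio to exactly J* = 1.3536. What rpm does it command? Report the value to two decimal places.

set_propeller: D = 2.617 m, P = 3.265 m (p = P/D = 1.247612); state ← (V=0, rpm=0)
throttle_to(1618): rpm ← 1618
set_airspeed(23.82): V ← 23.82 m/s
set_airspeed(31.36): V ← 31.36 m/s
final state: V = 31.36 m/s, rpm = 1618 → n = rpm/60 = 26.966667 rev/s
target J* = 1.3536; solve J* = V/(n·D) for n: n = V/(J*·D) = 31.36/(1.3536 × 2.617) = 8.852827 rev/s
rpm = 60·n = 531.169630

rpm = 531.17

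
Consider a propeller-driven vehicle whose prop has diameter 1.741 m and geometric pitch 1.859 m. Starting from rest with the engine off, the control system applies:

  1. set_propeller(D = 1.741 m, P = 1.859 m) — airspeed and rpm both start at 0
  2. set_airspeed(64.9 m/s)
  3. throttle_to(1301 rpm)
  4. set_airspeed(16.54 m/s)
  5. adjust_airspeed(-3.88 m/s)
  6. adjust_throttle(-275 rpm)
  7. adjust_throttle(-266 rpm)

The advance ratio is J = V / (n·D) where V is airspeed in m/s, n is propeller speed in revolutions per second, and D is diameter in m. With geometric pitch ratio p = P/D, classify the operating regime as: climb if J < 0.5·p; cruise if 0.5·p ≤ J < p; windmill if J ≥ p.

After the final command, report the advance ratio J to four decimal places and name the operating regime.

set_propeller: D = 1.741 m, P = 1.859 m (p = P/D = 1.067777); state ← (V=0, rpm=0)
set_airspeed(64.9): V ← 64.9 m/s
throttle_to(1301): rpm ← 1301
set_airspeed(16.54): V ← 16.54 m/s
adjust_airspeed(-3.88): V ← 16.54 -3.88 = 12.66 m/s
adjust_throttle(-275): rpm ← 1301 -275 = 1026
adjust_throttle(-266): rpm ← 1026 -266 = 760
final state: V = 12.66 m/s, rpm = 760 → n = rpm/60 = 12.666667 rev/s
J = V / (n·D) = 12.66 / (12.666667 × 1.741) = 0.574080
regime bands: climb J<0.5339 | cruise [0.5339, 1.0678) | windmill J≥1.0678
J = 0.5741 → cruise

J = 0.5741, regime = cruise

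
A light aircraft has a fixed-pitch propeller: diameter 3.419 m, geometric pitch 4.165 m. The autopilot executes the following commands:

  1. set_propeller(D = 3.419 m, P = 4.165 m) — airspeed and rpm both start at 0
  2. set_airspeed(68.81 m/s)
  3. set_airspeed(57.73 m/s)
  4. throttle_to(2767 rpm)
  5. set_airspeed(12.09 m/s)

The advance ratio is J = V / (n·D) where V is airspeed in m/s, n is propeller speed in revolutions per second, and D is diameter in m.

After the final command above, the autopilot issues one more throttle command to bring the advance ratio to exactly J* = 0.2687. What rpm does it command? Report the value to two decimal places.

set_propeller: D = 3.419 m, P = 4.165 m (p = P/D = 1.218192); state ← (V=0, rpm=0)
set_airspeed(68.81): V ← 68.81 m/s
set_airspeed(57.73): V ← 57.73 m/s
throttle_to(2767): rpm ← 2767
set_airspeed(12.09): V ← 12.09 m/s
final state: V = 12.09 m/s, rpm = 2767 → n = rpm/60 = 46.116667 rev/s
target J* = 0.2687; solve J* = V/(n·D) for n: n = V/(J*·D) = 12.09/(0.2687 × 3.419) = 13.160110 rev/s
rpm = 60·n = 789.606626

rpm = 789.61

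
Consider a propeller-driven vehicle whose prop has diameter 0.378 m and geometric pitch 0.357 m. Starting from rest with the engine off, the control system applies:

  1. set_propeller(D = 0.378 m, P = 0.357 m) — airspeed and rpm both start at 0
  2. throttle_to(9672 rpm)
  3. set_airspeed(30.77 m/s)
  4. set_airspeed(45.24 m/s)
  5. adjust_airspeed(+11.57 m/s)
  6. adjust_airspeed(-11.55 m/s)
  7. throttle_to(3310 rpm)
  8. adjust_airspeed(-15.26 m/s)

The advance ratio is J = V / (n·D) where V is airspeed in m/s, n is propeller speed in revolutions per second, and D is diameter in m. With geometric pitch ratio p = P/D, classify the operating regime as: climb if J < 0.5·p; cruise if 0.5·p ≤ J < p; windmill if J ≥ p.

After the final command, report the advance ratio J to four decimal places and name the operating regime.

J = 1.4386, regime = windmill

set_propeller: D = 0.378 m, P = 0.357 m (p = P/D = 0.944444); state ← (V=0, rpm=0)
throttle_to(9672): rpm ← 9672
set_airspeed(30.77): V ← 30.77 m/s
set_airspeed(45.24): V ← 45.24 m/s
adjust_airspeed(+11.57): V ← 45.24 +11.57 = 56.81 m/s
adjust_airspeed(-11.55): V ← 56.81 -11.55 = 45.26 m/s
throttle_to(3310): rpm ← 3310
adjust_airspeed(-15.26): V ← 45.26 -15.26 = 30 m/s
final state: V = 30 m/s, rpm = 3310 → n = rpm/60 = 55.166667 rev/s
J = V / (n·D) = 30 / (55.166667 × 0.378) = 1.438642
regime bands: climb J<0.4722 | cruise [0.4722, 0.9444) | windmill J≥0.9444
J = 1.4386 → windmill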